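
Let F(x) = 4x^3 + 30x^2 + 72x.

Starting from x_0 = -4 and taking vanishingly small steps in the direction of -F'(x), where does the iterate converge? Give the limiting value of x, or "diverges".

diverges

F'(x) = 12(x + 2)(x + 3), so F'(-4) = 24.
Gradient descent moves in the -F' direction, i.e. x is decreasing.
There is no critical point below x=-4, and F' keeps the same sign, so the iterate runs off to −∞.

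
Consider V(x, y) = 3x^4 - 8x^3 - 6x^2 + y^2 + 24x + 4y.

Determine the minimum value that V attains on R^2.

-23

V(x,y) separates as P(x) + Q(y), so its minimum is min P + min Q.
P'(x) = 12(x - 2)(x - 1)(x + 1) vanishes at x ∈ {-1, 1, 2}; Q'(y) = 2y + 4 vanishes at y ∈ {-2}.
Local minima of P (where P''>0): P(-1)=-19, P(2)=8. Local minima of Q: Q(-2)=-4.
So the global minimum of V is P(-1) + Q(-2) = -19 − 4 = -23, attained at (-1, -2).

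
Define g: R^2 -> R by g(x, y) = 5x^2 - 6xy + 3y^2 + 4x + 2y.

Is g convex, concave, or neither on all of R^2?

convex

g is quadratic, so its Hessian is the constant matrix H = [[10, -6], [-6, 6]].
det(H) = 24, tr(H) = 16.
det(H) > 0 and tr(H) > 0, so H is positive definite everywhere: convex.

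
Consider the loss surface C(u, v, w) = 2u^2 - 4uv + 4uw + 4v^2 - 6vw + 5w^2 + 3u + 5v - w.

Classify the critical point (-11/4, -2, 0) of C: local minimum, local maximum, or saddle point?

The Hessian is constant: H = [[4, -4, 4], [-4, 8, -6], [4, -6, 10]].
Leading principal minors: Δ₁ = 4, Δ₂ = 16, Δ₃ = 80.
All leading minors are positive, so H is positive definite: a local minimum.

local minimum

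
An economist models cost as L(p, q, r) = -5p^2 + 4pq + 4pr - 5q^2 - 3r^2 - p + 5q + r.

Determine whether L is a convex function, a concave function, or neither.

concave

L is quadratic, so its Hessian is the constant matrix H = [[-10, 4, 4], [4, -10, 0], [4, 0, -6]].
Leading principal minors: -10, 84, -344.
Signs alternate −, +, − ⇒ H ≺ 0 ⇒ concave.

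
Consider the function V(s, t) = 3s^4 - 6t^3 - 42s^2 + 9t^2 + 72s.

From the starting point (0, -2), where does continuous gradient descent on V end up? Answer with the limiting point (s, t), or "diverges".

V is separable, so gradient descent decouples: s follows -∂V/∂s, t follows -∂V/∂t.
∂V/∂s = 12(s - 2)(s - 1)(s + 3); at s=0 this is 72, so s decreases.
∂V/∂t = -18t(t - 1); at t=-2 this is -108, so t increases.
s converges to its nearest critical value -3 (a local min of the s-part); t converges to 0. The iterate converges to (-3, 0).

(-3, 0)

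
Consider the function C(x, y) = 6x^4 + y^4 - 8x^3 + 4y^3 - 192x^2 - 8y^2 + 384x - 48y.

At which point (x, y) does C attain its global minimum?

(-4, 2)

C(x,y) separates as P(x) + Q(y), so its minimum is min P + min Q.
P'(x) = 24(x - 4)(x - 1)(x + 4) vanishes at x ∈ {-4, 1, 4}; Q'(y) = 4(y - 2)(y + 2)(y + 3) vanishes at y ∈ {-3, -2, 2}.
Local minima of P (where P''>0): P(-4)=-2560, P(4)=-512. Local minima of Q: Q(-3)=45, Q(2)=-80.
So the global minimum of C is P(-4) + Q(2) = -2560 − 80 = -2640, attained at (-4, 2).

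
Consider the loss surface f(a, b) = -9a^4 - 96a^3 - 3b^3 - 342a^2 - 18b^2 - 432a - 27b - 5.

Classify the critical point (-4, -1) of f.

The mixed partial ∂²f/∂a∂b is 0, so the Hessian at any point is diag(f_aa, f_bb) = diag(-36(3a^2 + 16a + 19), -18(b + 2)).
At (-4, -1): H = diag(-108, -18).
Both eigenvalues are negative, so H is negative definite: a local maximum.

local maximum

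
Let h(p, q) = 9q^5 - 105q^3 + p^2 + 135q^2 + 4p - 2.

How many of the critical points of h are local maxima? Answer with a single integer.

0

h separates as a function of p plus a function of q, so ∇h=0 decouples.
∂h/∂p = 2(p + 2) = 0 at p ∈ {-2}; ∂h/∂q = 45q(q - 2)(q - 1)(q + 3) = 0 at q ∈ {-3, 0, 1, 2}.
The Hessian is diagonal: diag(h_pp, h_qq). Second derivatives: h_pp(-2)=2; h_qq(-3)=-2700, h_qq(0)=270, h_qq(1)=-180, h_qq(2)=450.
Local maxima occur where both diagonal entries negative: none. Count: 0.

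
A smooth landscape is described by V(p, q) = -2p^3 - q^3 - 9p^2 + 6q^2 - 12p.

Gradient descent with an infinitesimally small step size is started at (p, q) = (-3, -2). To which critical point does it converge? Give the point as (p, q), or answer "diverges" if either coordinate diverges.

V is separable, so gradient descent decouples: p follows -∂V/∂p, q follows -∂V/∂q.
∂V/∂p = -6(p + 1)(p + 2); at p=-3 this is -12, so p increases.
∂V/∂q = -3q(q - 4); at q=-2 this is -36, so q increases.
p converges to its nearest critical value -2 (a local min of the p-part); q converges to 0. The iterate converges to (-2, 0).

(-2, 0)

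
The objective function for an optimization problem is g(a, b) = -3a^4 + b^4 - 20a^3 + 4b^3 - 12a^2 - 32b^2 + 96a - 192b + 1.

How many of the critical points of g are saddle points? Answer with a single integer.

g separates as a function of a plus a function of b, so ∇g=0 decouples.
∂g/∂a = -12(a - 1)(a + 2)(a + 4) = 0 at a ∈ {-4, -2, 1}; ∂g/∂b = 4(b - 4)(b + 3)(b + 4) = 0 at b ∈ {-4, -3, 4}.
The Hessian is diagonal: diag(g_aa, g_bb). Second derivatives: g_aa(-4)=-120, g_aa(-2)=72, g_aa(1)=-180; g_bb(-4)=32, g_bb(-3)=-28, g_bb(4)=224.
Saddle points occur where the two diagonal entries have opposite signs: (-4, -4), (-4, 4), (-2, -3), (1, -4), (1, 4). Count: 5.

5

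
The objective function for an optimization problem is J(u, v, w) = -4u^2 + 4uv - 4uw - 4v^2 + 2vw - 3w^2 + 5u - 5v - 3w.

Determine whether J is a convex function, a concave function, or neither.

J is quadratic, so its Hessian is the constant matrix H = [[-8, 4, -4], [4, -8, 2], [-4, 2, -6]].
Leading principal minors: -8, 48, -192.
Signs alternate −, +, − ⇒ H ≺ 0 ⇒ concave.

concave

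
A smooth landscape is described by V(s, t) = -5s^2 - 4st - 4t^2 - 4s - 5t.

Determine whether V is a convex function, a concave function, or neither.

concave

V is quadratic, so its Hessian is the constant matrix H = [[-10, -4], [-4, -8]].
det(H) = 64, tr(H) = -18.
det(H) > 0 and tr(H) < 0, so H is negative definite everywhere: concave.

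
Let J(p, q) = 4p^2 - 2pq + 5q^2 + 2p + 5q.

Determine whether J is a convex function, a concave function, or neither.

J is quadratic, so its Hessian is the constant matrix H = [[8, -2], [-2, 10]].
det(H) = 76, tr(H) = 18.
det(H) > 0 and tr(H) > 0, so H is positive definite everywhere: convex.

convex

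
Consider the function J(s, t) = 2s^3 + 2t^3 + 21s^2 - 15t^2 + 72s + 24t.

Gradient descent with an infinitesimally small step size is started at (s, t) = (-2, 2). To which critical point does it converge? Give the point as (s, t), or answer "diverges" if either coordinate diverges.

(-3, 4)

J is separable, so gradient descent decouples: s follows -∂J/∂s, t follows -∂J/∂t.
∂J/∂s = 6(s + 3)(s + 4); at s=-2 this is 12, so s decreases.
∂J/∂t = 6(t - 4)(t - 1); at t=2 this is -12, so t increases.
s converges to its nearest critical value -3 (a local min of the s-part); t converges to 4. The iterate converges to (-3, 4).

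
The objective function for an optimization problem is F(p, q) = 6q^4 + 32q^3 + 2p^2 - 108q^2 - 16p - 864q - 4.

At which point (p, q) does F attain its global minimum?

F(p,q) separates as A(p) + B(q) − 4, so its minimum is min A + min B − 4.
A'(p) = 4p - 16 vanishes at p ∈ {4}; B'(q) = 24(q - 3)(q + 3)(q + 4) vanishes at q ∈ {-4, -3, 3}.
Local minima of A (where A''>0): A(4)=-32. Local minima of B: B(-4)=1216, B(3)=-2214.
So the global minimum of F is A(4) + B(3) − 4 = -32 − 2214 − 4 = -2250, attained at (4, 3).

(4, 3)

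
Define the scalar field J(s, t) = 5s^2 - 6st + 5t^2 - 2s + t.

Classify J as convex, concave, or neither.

J is quadratic, so its Hessian is the constant matrix H = [[10, -6], [-6, 10]].
det(H) = 64, tr(H) = 20.
det(H) > 0 and tr(H) > 0, so H is positive definite everywhere: convex.

convex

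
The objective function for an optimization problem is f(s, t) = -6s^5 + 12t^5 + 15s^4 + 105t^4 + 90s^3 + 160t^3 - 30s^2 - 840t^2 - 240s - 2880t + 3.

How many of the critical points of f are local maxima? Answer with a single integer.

f separates as a function of s plus a function of t, so ∇f=0 decouples.
∂f/∂s = -30(s - 4)(s - 1)(s + 1)(s + 2) = 0 at s ∈ {-2, -1, 1, 4}; ∂f/∂t = 60(t - 2)(t + 2)(t + 3)(t + 4) = 0 at t ∈ {-4, -3, -2, 2}.
The Hessian is diagonal: diag(f_ss, f_tt). Second derivatives: f_ss(-2)=540, f_ss(-1)=-300, f_ss(1)=540, f_ss(4)=-2700; f_tt(-4)=-720, f_tt(-3)=300, f_tt(-2)=-480, f_tt(2)=7200.
Local maxima occur where both diagonal entries negative: (-1, -4), (-1, -2), (4, -4), (4, -2). Count: 4.

4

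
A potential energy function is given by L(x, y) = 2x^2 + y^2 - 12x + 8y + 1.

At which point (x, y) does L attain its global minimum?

(3, -4)

L(x,y) separates as P(x) + Q(y) + 1, so its minimum is min P + min Q + 1.
P'(x) = 4x - 12 vanishes at x ∈ {3}; Q'(y) = 2y + 8 vanishes at y ∈ {-4}.
Local minima of P (where P''>0): P(3)=-18. Local minima of Q: Q(-4)=-16.
So the global minimum of L is P(3) + Q(-4) + 1 = -18 − 16 + 1 = -33, attained at (3, -4).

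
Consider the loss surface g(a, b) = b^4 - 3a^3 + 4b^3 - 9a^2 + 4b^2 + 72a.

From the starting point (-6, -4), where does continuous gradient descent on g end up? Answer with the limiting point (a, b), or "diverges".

(-4, -2)

g is separable, so gradient descent decouples: a follows -∂g/∂a, b follows -∂g/∂b.
∂g/∂a = -9(a - 2)(a + 4); at a=-6 this is -144, so a increases.
∂g/∂b = 4b(b + 1)(b + 2); at b=-4 this is -96, so b increases.
a converges to its nearest critical value -4 (a local min of the a-part); b converges to -2. The iterate converges to (-4, -2).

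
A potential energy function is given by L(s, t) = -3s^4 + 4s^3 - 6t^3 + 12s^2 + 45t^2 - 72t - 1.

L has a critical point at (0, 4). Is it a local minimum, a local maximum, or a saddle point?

saddle point

The mixed partial ∂²L/∂s∂t is 0, so the Hessian at any point is diag(L_ss, L_tt) = diag(12(-3s^2 + 2s + 2), 18(-2t + 5)).
At (0, 4): H = diag(24, -54).
The eigenvalues have opposite signs, so H is indefinite: a saddle point.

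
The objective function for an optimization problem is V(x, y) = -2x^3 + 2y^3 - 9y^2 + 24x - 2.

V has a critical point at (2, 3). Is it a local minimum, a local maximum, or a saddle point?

saddle point

The mixed partial ∂²V/∂x∂y is 0, so the Hessian at any point is diag(V_xx, V_yy) = diag(-12x, 6(2y - 3)).
At (2, 3): H = diag(-24, 18).
The eigenvalues have opposite signs, so H is indefinite: a saddle point.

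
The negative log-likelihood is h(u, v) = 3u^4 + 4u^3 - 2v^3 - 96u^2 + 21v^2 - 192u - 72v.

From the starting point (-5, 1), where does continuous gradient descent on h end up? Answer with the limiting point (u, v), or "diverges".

h is separable, so gradient descent decouples: u follows -∂h/∂u, v follows -∂h/∂v.
∂h/∂u = 12(u - 4)(u + 1)(u + 4); at u=-5 this is -432, so u increases.
∂h/∂v = -6(v - 4)(v - 3); at v=1 this is -36, so v increases.
u converges to its nearest critical value -4 (a local min of the u-part); v converges to 3. The iterate converges to (-4, 3).

(-4, 3)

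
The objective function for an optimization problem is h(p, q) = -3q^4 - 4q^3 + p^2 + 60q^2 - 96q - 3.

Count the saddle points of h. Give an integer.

h separates as a function of p plus a function of q, so ∇h=0 decouples.
∂h/∂p = 2p = 0 at p ∈ {0}; ∂h/∂q = -12(q - 2)(q - 1)(q + 4) = 0 at q ∈ {-4, 1, 2}.
The Hessian is diagonal: diag(h_pp, h_qq). Second derivatives: h_pp(0)=2; h_qq(-4)=-360, h_qq(1)=60, h_qq(2)=-72.
Saddle points occur where the two diagonal entries have opposite signs: (0, -4), (0, 2). Count: 2.

2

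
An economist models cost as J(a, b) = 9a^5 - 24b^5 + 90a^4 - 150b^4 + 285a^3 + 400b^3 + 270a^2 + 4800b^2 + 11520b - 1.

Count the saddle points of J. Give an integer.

J separates as a function of a plus a function of b, so ∇J=0 decouples.
∂J/∂a = 45a(a + 1)(a + 3)(a + 4) = 0 at a ∈ {-4, -3, -1, 0}; ∂J/∂b = -120(b - 4)(b + 2)(b + 3)(b + 4) = 0 at b ∈ {-4, -3, -2, 4}.
The Hessian is diagonal: diag(J_aa, J_bb). Second derivatives: J_aa(-4)=-540, J_aa(-3)=270, J_aa(-1)=-270, J_aa(0)=540; J_bb(-4)=1920, J_bb(-3)=-840, J_bb(-2)=1440, J_bb(4)=-40320.
Saddle points occur where the two diagonal entries have opposite signs: (-4, -4), (-4, -2), (-3, -3), (-3, 4), (-1, -4), (-1, -2), (0, -3), (0, 4). Count: 8.

8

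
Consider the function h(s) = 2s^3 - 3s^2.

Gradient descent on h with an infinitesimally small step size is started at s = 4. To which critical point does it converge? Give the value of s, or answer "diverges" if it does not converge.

h'(s) = 6s(s - 1), so h'(4) = 72.
Gradient descent moves in the -h' direction, i.e. s is decreasing.
The nearest critical point in that direction is s = 1, where h'' = 6 > 0 (a local minimum). The iterate converges there.

1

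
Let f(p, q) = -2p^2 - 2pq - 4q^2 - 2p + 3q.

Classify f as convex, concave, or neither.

concave

f is quadratic, so its Hessian is the constant matrix H = [[-4, -2], [-2, -8]].
det(H) = 28, tr(H) = -12.
det(H) > 0 and tr(H) < 0, so H is negative definite everywhere: concave.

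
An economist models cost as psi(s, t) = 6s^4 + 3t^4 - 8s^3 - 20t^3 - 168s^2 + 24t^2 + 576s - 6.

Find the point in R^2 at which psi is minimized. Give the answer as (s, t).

(-4, 4)

psi(s,t) separates as P(s) + Q(t) − 6, so its minimum is min P + min Q − 6.
P'(s) = 24(s - 3)(s - 2)(s + 4) vanishes at s ∈ {-4, 2, 3}; Q'(t) = 12t(t - 4)(t - 1) vanishes at t ∈ {0, 1, 4}.
Local minima of P (where P''>0): P(-4)=-2944, P(3)=486. Local minima of Q: Q(0)=0, Q(4)=-128.
So the global minimum of psi is P(-4) + Q(4) − 6 = -2944 − 128 − 6 = -3078, attained at (-4, 4).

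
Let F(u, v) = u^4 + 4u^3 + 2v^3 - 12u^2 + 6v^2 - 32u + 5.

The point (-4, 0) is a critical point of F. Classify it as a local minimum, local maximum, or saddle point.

local minimum

The mixed partial ∂²F/∂u∂v is 0, so the Hessian at any point is diag(F_uu, F_vv) = diag(12(u^2 + 2u - 2), 12(v + 1)).
At (-4, 0): H = diag(72, 12).
Both eigenvalues are positive, so H is positive definite: a local minimum.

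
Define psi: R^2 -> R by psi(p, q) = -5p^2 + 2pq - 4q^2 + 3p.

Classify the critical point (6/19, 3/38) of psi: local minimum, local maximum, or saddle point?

local maximum

The Hessian of psi is constant: H = [[-10, 2], [2, -8]].
det(H) = (-10)·(-8) − 2² = 76.
det(H) > 0 and tr(H) = -18 < 0, so H is negative definite and the point is a local maximum.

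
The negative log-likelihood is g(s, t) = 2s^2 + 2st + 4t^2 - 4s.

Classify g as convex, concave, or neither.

g is quadratic, so its Hessian is the constant matrix H = [[4, 2], [2, 8]].
det(H) = 28, tr(H) = 12.
det(H) > 0 and tr(H) > 0, so H is positive definite everywhere: convex.

convex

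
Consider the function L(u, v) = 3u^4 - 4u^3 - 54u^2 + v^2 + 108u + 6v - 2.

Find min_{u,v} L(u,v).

-470

L(u,v) separates as P(u) + Q(v) − 2, so its minimum is min P + min Q − 2.
P'(u) = 12(u - 3)(u - 1)(u + 3) vanishes at u ∈ {-3, 1, 3}; Q'(v) = 2v + 6 vanishes at v ∈ {-3}.
Local minima of P (where P''>0): P(-3)=-459, P(3)=-27. Local minima of Q: Q(-3)=-9.
So the global minimum of L is P(-3) + Q(-3) − 2 = -459 − 9 − 2 = -470, attained at (-3, -3).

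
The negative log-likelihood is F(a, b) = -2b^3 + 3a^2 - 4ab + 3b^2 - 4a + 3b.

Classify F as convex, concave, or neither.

neither

The term -2b^3 is cubic, so the Hessian is not constant.
∂²F/∂b² = -12b + 6, which takes both signs as b varies (negative for sufficiently large b). A diagonal entry of the Hessian changing sign means the Hessian is neither positive- nor negative-semidefinite on all of R^2.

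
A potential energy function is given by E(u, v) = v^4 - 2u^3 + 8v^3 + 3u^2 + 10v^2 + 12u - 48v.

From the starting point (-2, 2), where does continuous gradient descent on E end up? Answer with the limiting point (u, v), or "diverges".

E is separable, so gradient descent decouples: u follows -∂E/∂u, v follows -∂E/∂v.
∂E/∂u = -6(u - 2)(u + 1); at u=-2 this is -24, so u increases.
∂E/∂v = 4(v - 1)(v + 3)(v + 4); at v=2 this is 120, so v decreases.
u converges to its nearest critical value -1 (a local min of the u-part); v converges to 1. The iterate converges to (-1, 1).

(-1, 1)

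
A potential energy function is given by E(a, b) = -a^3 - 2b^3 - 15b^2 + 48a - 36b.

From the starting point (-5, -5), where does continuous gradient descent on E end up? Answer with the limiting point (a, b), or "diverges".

(-4, -3)

E is separable, so gradient descent decouples: a follows -∂E/∂a, b follows -∂E/∂b.
∂E/∂a = -3(a - 4)(a + 4); at a=-5 this is -27, so a increases.
∂E/∂b = -6(b + 2)(b + 3); at b=-5 this is -36, so b increases.
a converges to its nearest critical value -4 (a local min of the a-part); b converges to -3. The iterate converges to (-4, -3).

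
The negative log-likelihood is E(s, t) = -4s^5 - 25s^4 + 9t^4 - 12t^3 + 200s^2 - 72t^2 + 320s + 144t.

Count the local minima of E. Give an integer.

4

E separates as a function of s plus a function of t, so ∇E=0 decouples.
∂E/∂s = -20(s - 2)(s + 1)(s + 2)(s + 4) = 0 at s ∈ {-4, -2, -1, 2}; ∂E/∂t = 36(t - 2)(t - 1)(t + 2) = 0 at t ∈ {-2, 1, 2}.
The Hessian is diagonal: diag(E_ss, E_tt). Second derivatives: E_ss(-4)=720, E_ss(-2)=-160, E_ss(-1)=180, E_ss(2)=-1440; E_tt(-2)=432, E_tt(1)=-108, E_tt(2)=144.
Local minima occur where both diagonal entries positive: (-4, -2), (-4, 2), (-1, -2), (-1, 2). Count: 4.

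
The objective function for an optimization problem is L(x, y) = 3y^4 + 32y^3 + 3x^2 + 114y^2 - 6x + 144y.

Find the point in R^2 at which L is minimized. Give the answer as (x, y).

L(x,y) separates as P(x) + Q(y), so its minimum is min P + min Q.
P'(x) = 6x - 6 vanishes at x ∈ {1}; Q'(y) = 12(y + 1)(y + 3)(y + 4) vanishes at y ∈ {-4, -3, -1}.
Local minima of P (where P''>0): P(1)=-3. Local minima of Q: Q(-4)=-32, Q(-1)=-59.
So the global minimum of L is P(1) + Q(-1) = -3 − 59 = -62, attained at (1, -1).

(1, -1)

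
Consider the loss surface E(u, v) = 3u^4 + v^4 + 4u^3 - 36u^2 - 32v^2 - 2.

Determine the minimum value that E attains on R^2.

-447

E(u,v) separates as P(u) + Q(v) − 2, so its minimum is min P + min Q − 2.
P'(u) = 12u(u - 2)(u + 3) vanishes at u ∈ {-3, 0, 2}; Q'(v) = 4v(v - 4)(v + 4) vanishes at v ∈ {-4, 0, 4}.
Local minima of P (where P''>0): P(-3)=-189, P(2)=-64. Local minima of Q: Q(-4)=-256, Q(4)=-256.
So the global minimum of E is P(-3) + Q(-4) − 2 = -189 − 256 − 2 = -447, attained at (-3, -4).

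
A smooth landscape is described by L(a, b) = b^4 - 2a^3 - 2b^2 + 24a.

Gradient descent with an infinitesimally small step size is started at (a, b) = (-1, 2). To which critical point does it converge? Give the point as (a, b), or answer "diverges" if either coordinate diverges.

L is separable, so gradient descent decouples: a follows -∂L/∂a, b follows -∂L/∂b.
∂L/∂a = -6(a - 2)(a + 2); at a=-1 this is 18, so a decreases.
∂L/∂b = 4b(b - 1)(b + 1); at b=2 this is 24, so b decreases.
a converges to its nearest critical value -2 (a local min of the a-part); b converges to 1. The iterate converges to (-2, 1).

(-2, 1)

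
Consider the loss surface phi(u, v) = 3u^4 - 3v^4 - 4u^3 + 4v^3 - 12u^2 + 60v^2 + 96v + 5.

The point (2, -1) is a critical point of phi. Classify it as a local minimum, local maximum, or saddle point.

The mixed partial ∂²phi/∂u∂v is 0, so the Hessian at any point is diag(phi_uu, phi_vv) = diag(12(3u^2 - 2u - 2), 12(-3v^2 + 2v + 10)).
At (2, -1): H = diag(72, 60).
Both eigenvalues are positive, so H is positive definite: a local minimum.

local minimum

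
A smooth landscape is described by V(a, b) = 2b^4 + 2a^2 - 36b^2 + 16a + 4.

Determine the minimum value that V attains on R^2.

V(a,b) separates as P(a) + Q(b) + 4, so its minimum is min P + min Q + 4.
P'(a) = 4a + 16 vanishes at a ∈ {-4}; Q'(b) = 8b(b - 3)(b + 3) vanishes at b ∈ {-3, 0, 3}.
Local minima of P (where P''>0): P(-4)=-32. Local minima of Q: Q(-3)=-162, Q(3)=-162.
So the global minimum of V is P(-4) + Q(-3) + 4 = -32 − 162 + 4 = -190, attained at (-4, -3).

-190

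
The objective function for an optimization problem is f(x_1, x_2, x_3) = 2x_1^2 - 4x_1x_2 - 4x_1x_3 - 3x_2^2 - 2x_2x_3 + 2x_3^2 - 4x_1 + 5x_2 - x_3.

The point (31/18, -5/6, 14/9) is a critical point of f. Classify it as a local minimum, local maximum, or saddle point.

saddle point

The Hessian is constant: H = [[4, -4, -4], [-4, -6, -2], [-4, -2, 4]].
Leading principal minors: Δ₁ = 4, Δ₂ = -40, Δ₃ = -144.
The minors fit neither the all-positive nor the alternating-sign pattern, so H is indefinite: a saddle point.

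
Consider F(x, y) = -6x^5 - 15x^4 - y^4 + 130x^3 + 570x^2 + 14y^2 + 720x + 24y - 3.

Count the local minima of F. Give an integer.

F separates as a function of x plus a function of y, so ∇F=0 decouples.
∂F/∂x = -30(x - 4)(x + 1)(x + 2)(x + 3) = 0 at x ∈ {-3, -2, -1, 4}; ∂F/∂y = -4(y - 3)(y + 1)(y + 2) = 0 at y ∈ {-2, -1, 3}.
The Hessian is diagonal: diag(F_xx, F_yy). Second derivatives: F_xx(-3)=420, F_xx(-2)=-180, F_xx(-1)=300, F_xx(4)=-6300; F_yy(-2)=-20, F_yy(-1)=16, F_yy(3)=-80.
Local minima occur where both diagonal entries positive: (-3, -1), (-1, -1). Count: 2.

2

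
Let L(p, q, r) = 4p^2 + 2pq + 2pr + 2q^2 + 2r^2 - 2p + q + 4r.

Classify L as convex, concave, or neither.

convex

L is quadratic, so its Hessian is the constant matrix H = [[8, 2, 2], [2, 4, 0], [2, 0, 4]].
Leading principal minors: 8, 28, 96.
All positive ⇒ H ≻ 0 ⇒ convex.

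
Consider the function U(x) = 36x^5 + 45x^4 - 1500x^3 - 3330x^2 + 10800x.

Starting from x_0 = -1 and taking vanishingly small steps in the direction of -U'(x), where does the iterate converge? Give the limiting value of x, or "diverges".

U'(x) = 180(x - 5)(x - 1)(x + 3)(x + 4), so U'(-1) = 12960.
Gradient descent moves in the -U' direction, i.e. x is decreasing.
The nearest critical point in that direction is x = -3, where U'' = 5760 > 0 (a local minimum). The iterate converges there.

-3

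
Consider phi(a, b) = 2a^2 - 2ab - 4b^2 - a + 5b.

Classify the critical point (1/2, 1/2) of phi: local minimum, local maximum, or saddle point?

saddle point

The Hessian of phi is constant: H = [[4, -2], [-2, -8]].
det(H) = 4·(-8) − (-2)² = -36.
Since det(H) < 0, H is indefinite and the critical point is a saddle point.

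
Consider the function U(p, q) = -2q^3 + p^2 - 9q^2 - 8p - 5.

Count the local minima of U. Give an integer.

1

U separates as a function of p plus a function of q, so ∇U=0 decouples.
∂U/∂p = 2(p - 4) = 0 at p ∈ {4}; ∂U/∂q = -6q(q + 3) = 0 at q ∈ {-3, 0}.
The Hessian is diagonal: diag(U_pp, U_qq). Second derivatives: U_pp(4)=2; U_qq(-3)=18, U_qq(0)=-18.
Local minima occur where both diagonal entries positive: (4, -3). Count: 1.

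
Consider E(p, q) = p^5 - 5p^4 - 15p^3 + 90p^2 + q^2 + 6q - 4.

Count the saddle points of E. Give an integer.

E separates as a function of p plus a function of q, so ∇E=0 decouples.
∂E/∂p = 5p(p - 4)(p - 3)(p + 3) = 0 at p ∈ {-3, 0, 3, 4}; ∂E/∂q = 2(q + 3) = 0 at q ∈ {-3}.
The Hessian is diagonal: diag(E_pp, E_qq). Second derivatives: E_pp(-3)=-630, E_pp(0)=180, E_pp(3)=-90, E_pp(4)=140; E_qq(-3)=2.
Saddle points occur where the two diagonal entries have opposite signs: (-3, -3), (3, -3). Count: 2.

2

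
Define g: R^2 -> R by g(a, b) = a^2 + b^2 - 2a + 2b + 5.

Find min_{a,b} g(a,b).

g(a,b) separates as P(a) + Q(b) + 5, so its minimum is min P + min Q + 5.
P'(a) = 2a - 2 vanishes at a ∈ {1}; Q'(b) = 2b + 2 vanishes at b ∈ {-1}.
Local minima of P (where P''>0): P(1)=-1. Local minima of Q: Q(-1)=-1.
So the global minimum of g is P(1) + Q(-1) + 5 = -1 − 1 + 5 = 3, attained at (1, -1).

3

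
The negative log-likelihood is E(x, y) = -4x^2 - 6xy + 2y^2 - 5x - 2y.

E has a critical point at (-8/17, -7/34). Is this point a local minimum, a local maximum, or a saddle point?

The Hessian of E is constant: H = [[-8, -6], [-6, 4]].
det(H) = (-8)·4 − (-6)² = -68.
Since det(H) < 0, H is indefinite and the critical point is a saddle point.

saddle point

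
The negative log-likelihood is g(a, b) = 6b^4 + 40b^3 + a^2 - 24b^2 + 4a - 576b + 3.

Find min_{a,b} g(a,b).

g(a,b) separates as P(a) + Q(b) + 3, so its minimum is min P + min Q + 3.
P'(a) = 2a + 4 vanishes at a ∈ {-2}; Q'(b) = 24(b - 2)(b + 3)(b + 4) vanishes at b ∈ {-4, -3, 2}.
Local minima of P (where P''>0): P(-2)=-4. Local minima of Q: Q(-4)=896, Q(2)=-832.
So the global minimum of g is P(-2) + Q(2) + 3 = -4 − 832 + 3 = -833, attained at (-2, 2).

-833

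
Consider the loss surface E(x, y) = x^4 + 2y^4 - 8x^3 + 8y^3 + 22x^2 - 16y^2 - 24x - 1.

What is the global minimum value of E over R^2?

-266

E(x,y) separates as P(x) + Q(y) − 1, so its minimum is min P + min Q − 1.
P'(x) = 4(x - 3)(x - 2)(x - 1) vanishes at x ∈ {1, 2, 3}; Q'(y) = 8y(y - 1)(y + 4) vanishes at y ∈ {-4, 0, 1}.
Local minima of P (where P''>0): P(1)=-9, P(3)=-9. Local minima of Q: Q(-4)=-256, Q(1)=-6.
So the global minimum of E is P(1) + Q(-4) − 1 = -9 − 256 − 1 = -266, attained at (1, -4).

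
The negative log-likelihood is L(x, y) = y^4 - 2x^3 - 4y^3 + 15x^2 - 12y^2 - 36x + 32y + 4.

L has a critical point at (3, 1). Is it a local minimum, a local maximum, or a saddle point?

The mixed partial ∂²L/∂x∂y is 0, so the Hessian at any point is diag(L_xx, L_yy) = diag(6(-2x + 5), 12(y^2 - 2y - 2)).
At (3, 1): H = diag(-6, -36).
Both eigenvalues are negative, so H is negative definite: a local maximum.

local maximum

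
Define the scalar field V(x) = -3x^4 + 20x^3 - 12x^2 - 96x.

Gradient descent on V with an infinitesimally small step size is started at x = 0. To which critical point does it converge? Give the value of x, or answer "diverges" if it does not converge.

2

V'(x) = -12(x - 4)(x - 2)(x + 1), so V'(0) = -96.
Gradient descent moves in the -V' direction, i.e. x is increasing.
The nearest critical point in that direction is x = 2, where V'' = 72 > 0 (a local minimum). The iterate converges there.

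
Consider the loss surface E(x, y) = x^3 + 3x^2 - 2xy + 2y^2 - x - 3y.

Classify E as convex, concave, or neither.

The term x^3 is cubic, so the Hessian is not constant.
∂²E/∂x² = 6x + 6, which takes both signs as x varies (negative for sufficiently negative x). A diagonal entry of the Hessian changing sign means the Hessian is neither positive- nor negative-semidefinite on all of R^2.

neither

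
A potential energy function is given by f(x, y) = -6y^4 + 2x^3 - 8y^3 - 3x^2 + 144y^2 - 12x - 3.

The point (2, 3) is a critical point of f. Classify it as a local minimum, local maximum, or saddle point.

saddle point

The mixed partial ∂²f/∂x∂y is 0, so the Hessian at any point is diag(f_xx, f_yy) = diag(6(2x - 1), 24(-3y^2 - 2y + 12)).
At (2, 3): H = diag(18, -504).
The eigenvalues have opposite signs, so H is indefinite: a saddle point.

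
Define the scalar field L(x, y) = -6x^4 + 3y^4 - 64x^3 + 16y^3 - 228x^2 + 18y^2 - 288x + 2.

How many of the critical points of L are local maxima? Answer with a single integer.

L separates as a function of x plus a function of y, so ∇L=0 decouples.
∂L/∂x = -24(x + 1)(x + 3)(x + 4) = 0 at x ∈ {-4, -3, -1}; ∂L/∂y = 12y(y + 1)(y + 3) = 0 at y ∈ {-3, -1, 0}.
The Hessian is diagonal: diag(L_xx, L_yy). Second derivatives: L_xx(-4)=-72, L_xx(-3)=48, L_xx(-1)=-144; L_yy(-3)=72, L_yy(-1)=-24, L_yy(0)=36.
Local maxima occur where both diagonal entries negative: (-4, -1), (-1, -1). Count: 2.

2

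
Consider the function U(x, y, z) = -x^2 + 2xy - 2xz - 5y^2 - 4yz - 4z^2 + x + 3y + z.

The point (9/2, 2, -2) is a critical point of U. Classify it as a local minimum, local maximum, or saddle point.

The Hessian is constant: H = [[-2, 2, -2], [2, -10, -4], [-2, -4, -8]].
Leading principal minors: Δ₁ = -2, Δ₂ = 16, Δ₃ = -24.
The minors alternate sign starting negative (−, +, −), so H is negative definite: a local maximum.

local maximum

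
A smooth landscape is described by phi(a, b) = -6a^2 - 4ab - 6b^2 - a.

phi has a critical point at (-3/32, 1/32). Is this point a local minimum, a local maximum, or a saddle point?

The Hessian of phi is constant: H = [[-12, -4], [-4, -12]].
det(H) = (-12)·(-12) − (-4)² = 128.
det(H) > 0 and tr(H) = -24 < 0, so H is negative definite and the point is a local maximum.

local maximum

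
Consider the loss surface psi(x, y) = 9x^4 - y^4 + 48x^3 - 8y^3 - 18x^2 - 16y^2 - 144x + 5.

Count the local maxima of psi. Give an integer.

2

psi separates as a function of x plus a function of y, so ∇psi=0 decouples.
∂psi/∂x = 36(x - 1)(x + 1)(x + 4) = 0 at x ∈ {-4, -1, 1}; ∂psi/∂y = -4y(y + 2)(y + 4) = 0 at y ∈ {-4, -2, 0}.
The Hessian is diagonal: diag(psi_xx, psi_yy). Second derivatives: psi_xx(-4)=540, psi_xx(-1)=-216, psi_xx(1)=360; psi_yy(-4)=-32, psi_yy(-2)=16, psi_yy(0)=-32.
Local maxima occur where both diagonal entries negative: (-1, -4), (-1, 0). Count: 2.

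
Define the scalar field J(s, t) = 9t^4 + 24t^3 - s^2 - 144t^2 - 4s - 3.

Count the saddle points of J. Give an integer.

2

J separates as a function of s plus a function of t, so ∇J=0 decouples.
∂J/∂s = -2(s + 2) = 0 at s ∈ {-2}; ∂J/∂t = 36t(t - 2)(t + 4) = 0 at t ∈ {-4, 0, 2}.
The Hessian is diagonal: diag(J_ss, J_tt). Second derivatives: J_ss(-2)=-2; J_tt(-4)=864, J_tt(0)=-288, J_tt(2)=432.
Saddle points occur where the two diagonal entries have opposite signs: (-2, -4), (-2, 2). Count: 2.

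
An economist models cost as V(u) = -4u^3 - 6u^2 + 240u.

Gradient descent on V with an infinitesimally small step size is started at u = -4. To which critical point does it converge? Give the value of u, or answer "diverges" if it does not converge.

-5

V'(u) = -12(u - 4)(u + 5), so V'(-4) = 96.
Gradient descent moves in the -V' direction, i.e. u is decreasing.
The nearest critical point in that direction is u = -5, where V'' = 108 > 0 (a local minimum). The iterate converges there.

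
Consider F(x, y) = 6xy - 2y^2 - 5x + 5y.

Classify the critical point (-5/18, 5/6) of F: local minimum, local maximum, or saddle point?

saddle point

The Hessian of F is constant: H = [[0, 6], [6, -4]].
det(H) = 0·(-4) − 6² = -36.
Since det(H) < 0, H is indefinite and the critical point is a saddle point.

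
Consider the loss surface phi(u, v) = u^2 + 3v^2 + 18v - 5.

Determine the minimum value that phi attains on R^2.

phi(u,v) separates as P(u) + Q(v) − 5, so its minimum is min P + min Q − 5.
P'(u) = 2u vanishes at u ∈ {0}; Q'(v) = 6v + 18 vanishes at v ∈ {-3}.
Local minima of P (where P''>0): P(0)=0. Local minima of Q: Q(-3)=-27.
So the global minimum of phi is P(0) + Q(-3) − 5 = 0 − 27 − 5 = -32, attained at (0, -3).

-32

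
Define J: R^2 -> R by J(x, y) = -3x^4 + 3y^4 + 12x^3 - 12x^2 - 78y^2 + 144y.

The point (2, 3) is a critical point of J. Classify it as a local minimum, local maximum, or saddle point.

The mixed partial ∂²J/∂x∂y is 0, so the Hessian at any point is diag(J_xx, J_yy) = diag(12(-3x^2 + 6x - 2), 12(3y^2 - 13)).
At (2, 3): H = diag(-24, 168).
The eigenvalues have opposite signs, so H is indefinite: a saddle point.

saddle point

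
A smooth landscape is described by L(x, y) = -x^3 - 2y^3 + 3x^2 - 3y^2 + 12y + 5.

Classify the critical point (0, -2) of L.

The mixed partial ∂²L/∂x∂y is 0, so the Hessian at any point is diag(L_xx, L_yy) = diag(6(-x + 1), -6(2y + 1)).
At (0, -2): H = diag(6, 18).
Both eigenvalues are positive, so H is positive definite: a local minimum.

local minimum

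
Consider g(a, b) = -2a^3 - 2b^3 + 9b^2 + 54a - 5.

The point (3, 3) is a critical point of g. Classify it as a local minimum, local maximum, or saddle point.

local maximum

The mixed partial ∂²g/∂a∂b is 0, so the Hessian at any point is diag(g_aa, g_bb) = diag(-12a, 6(-2b + 3)).
At (3, 3): H = diag(-36, -18).
Both eigenvalues are negative, so H is negative definite: a local maximum.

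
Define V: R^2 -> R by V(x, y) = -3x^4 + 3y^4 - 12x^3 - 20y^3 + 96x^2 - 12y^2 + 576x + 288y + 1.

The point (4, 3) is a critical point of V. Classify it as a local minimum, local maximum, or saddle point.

local maximum

The mixed partial ∂²V/∂x∂y is 0, so the Hessian at any point is diag(V_xx, V_yy) = diag(12(-3x^2 - 6x + 16), 12(3y^2 - 10y - 2)).
At (4, 3): H = diag(-672, -60).
Both eigenvalues are negative, so H is negative definite: a local maximum.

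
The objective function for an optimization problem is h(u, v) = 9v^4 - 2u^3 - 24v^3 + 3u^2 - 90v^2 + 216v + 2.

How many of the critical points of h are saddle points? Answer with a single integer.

h separates as a function of u plus a function of v, so ∇h=0 decouples.
∂h/∂u = -6u(u - 1) = 0 at u ∈ {0, 1}; ∂h/∂v = 36(v - 3)(v - 1)(v + 2) = 0 at v ∈ {-2, 1, 3}.
The Hessian is diagonal: diag(h_uu, h_vv). Second derivatives: h_uu(0)=6, h_uu(1)=-6; h_vv(-2)=540, h_vv(1)=-216, h_vv(3)=360.
Saddle points occur where the two diagonal entries have opposite signs: (0, 1), (1, -2), (1, 3). Count: 3.

3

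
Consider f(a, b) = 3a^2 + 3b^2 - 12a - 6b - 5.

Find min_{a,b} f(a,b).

f(a,b) separates as P(a) + Q(b) − 5, so its minimum is min P + min Q − 5.
P'(a) = 6a - 12 vanishes at a ∈ {2}; Q'(b) = 6b - 6 vanishes at b ∈ {1}.
Local minima of P (where P''>0): P(2)=-12. Local minima of Q: Q(1)=-3.
So the global minimum of f is P(2) + Q(1) − 5 = -12 − 3 − 5 = -20, attained at (2, 1).

-20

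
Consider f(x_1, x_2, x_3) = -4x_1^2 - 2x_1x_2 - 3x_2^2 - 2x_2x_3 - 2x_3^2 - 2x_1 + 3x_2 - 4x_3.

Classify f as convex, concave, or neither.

concave

f is quadratic, so its Hessian is the constant matrix H = [[-8, -2, 0], [-2, -6, -2], [0, -2, -4]].
Leading principal minors: -8, 44, -144.
Signs alternate −, +, − ⇒ H ≺ 0 ⇒ concave.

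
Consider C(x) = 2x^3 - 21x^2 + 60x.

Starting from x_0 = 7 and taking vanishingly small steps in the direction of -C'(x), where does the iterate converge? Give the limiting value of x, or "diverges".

C'(x) = 6(x - 5)(x - 2), so C'(7) = 60.
Gradient descent moves in the -C' direction, i.e. x is decreasing.
The nearest critical point in that direction is x = 5, where C'' = 18 > 0 (a local minimum). The iterate converges there.

5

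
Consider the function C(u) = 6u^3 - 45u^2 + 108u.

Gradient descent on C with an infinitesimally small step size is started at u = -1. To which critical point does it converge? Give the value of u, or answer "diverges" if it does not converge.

diverges

C'(u) = 18(u - 3)(u - 2), so C'(-1) = 216.
Gradient descent moves in the -C' direction, i.e. u is decreasing.
There is no critical point below u=-1, and C' keeps the same sign, so the iterate runs off to −∞.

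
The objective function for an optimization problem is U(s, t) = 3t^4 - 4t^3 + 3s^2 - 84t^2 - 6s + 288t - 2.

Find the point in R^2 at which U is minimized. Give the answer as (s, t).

U(s,t) separates as P(s) + Q(t) − 2, so its minimum is min P + min Q − 2.
P'(s) = 6s - 6 vanishes at s ∈ {1}; Q'(t) = 12(t - 3)(t - 2)(t + 4) vanishes at t ∈ {-4, 2, 3}.
Local minima of P (where P''>0): P(1)=-3. Local minima of Q: Q(-4)=-1472, Q(3)=243.
So the global minimum of U is P(1) + Q(-4) − 2 = -3 − 1472 − 2 = -1477, attained at (1, -4).

(1, -4)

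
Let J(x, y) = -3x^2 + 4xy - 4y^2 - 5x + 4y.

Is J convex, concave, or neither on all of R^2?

concave

J is quadratic, so its Hessian is the constant matrix H = [[-6, 4], [4, -8]].
det(H) = 32, tr(H) = -14.
det(H) > 0 and tr(H) < 0, so H is negative definite everywhere: concave.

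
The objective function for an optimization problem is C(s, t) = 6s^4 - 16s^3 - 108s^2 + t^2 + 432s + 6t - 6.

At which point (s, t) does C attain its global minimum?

(-3, -3)

C(s,t) separates as P(s) + Q(t) − 6, so its minimum is min P + min Q − 6.
P'(s) = 24(s - 3)(s - 2)(s + 3) vanishes at s ∈ {-3, 2, 3}; Q'(t) = 2(t + 3) vanishes at t ∈ {-3}.
Local minima of P (where P''>0): P(-3)=-1350, P(3)=378. Local minima of Q: Q(-3)=-9.
So the global minimum of C is P(-3) + Q(-3) − 6 = -1350 − 9 − 6 = -1365, attained at (-3, -3).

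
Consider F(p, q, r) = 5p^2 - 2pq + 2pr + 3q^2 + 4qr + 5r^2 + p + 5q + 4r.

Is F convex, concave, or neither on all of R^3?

F is quadratic, so its Hessian is the constant matrix H = [[10, -2, 2], [-2, 6, 4], [2, 4, 10]].
Leading principal minors: 10, 56, 344.
All positive ⇒ H ≻ 0 ⇒ convex.

convex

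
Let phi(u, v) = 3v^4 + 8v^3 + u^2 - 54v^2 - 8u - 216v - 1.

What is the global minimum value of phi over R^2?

-692

phi(u,v) separates as P(u) + Q(v) − 1, so its minimum is min P + min Q − 1.
P'(u) = 2u - 8 vanishes at u ∈ {4}; Q'(v) = 12(v - 3)(v + 2)(v + 3) vanishes at v ∈ {-3, -2, 3}.
Local minima of P (where P''>0): P(4)=-16. Local minima of Q: Q(-3)=189, Q(3)=-675.
So the global minimum of phi is P(4) + Q(3) − 1 = -16 − 675 − 1 = -692, attained at (4, 3).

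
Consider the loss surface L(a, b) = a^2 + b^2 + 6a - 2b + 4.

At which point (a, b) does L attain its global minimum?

(-3, 1)

L(a,b) separates as P(a) + Q(b) + 4, so its minimum is min P + min Q + 4.
P'(a) = 2a + 6 vanishes at a ∈ {-3}; Q'(b) = 2b - 2 vanishes at b ∈ {1}.
Local minima of P (where P''>0): P(-3)=-9. Local minima of Q: Q(1)=-1.
So the global minimum of L is P(-3) + Q(1) + 4 = -9 − 1 + 4 = -6, attained at (-3, 1).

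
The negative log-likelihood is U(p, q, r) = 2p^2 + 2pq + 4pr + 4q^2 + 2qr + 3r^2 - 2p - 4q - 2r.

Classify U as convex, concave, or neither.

convex

U is quadratic, so its Hessian is the constant matrix H = [[4, 2, 4], [2, 8, 2], [4, 2, 6]].
Leading principal minors: 4, 28, 56.
All positive ⇒ H ≻ 0 ⇒ convex.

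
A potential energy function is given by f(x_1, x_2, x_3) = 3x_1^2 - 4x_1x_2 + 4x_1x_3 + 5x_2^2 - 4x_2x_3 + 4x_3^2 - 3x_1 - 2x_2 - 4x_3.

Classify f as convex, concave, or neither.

f is quadratic, so its Hessian is the constant matrix H = [[6, -4, 4], [-4, 10, -4], [4, -4, 8]].
Leading principal minors: 6, 44, 224.
All positive ⇒ H ≻ 0 ⇒ convex.

convex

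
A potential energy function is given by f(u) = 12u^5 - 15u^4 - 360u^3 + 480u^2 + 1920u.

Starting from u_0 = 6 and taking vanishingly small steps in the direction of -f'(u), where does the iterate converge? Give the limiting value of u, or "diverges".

4

f'(u) = 60(u - 4)(u - 2)(u + 1)(u + 4), so f'(6) = 33600.
Gradient descent moves in the -f' direction, i.e. u is decreasing.
The nearest critical point in that direction is u = 4, where f'' = 4800 > 0 (a local minimum). The iterate converges there.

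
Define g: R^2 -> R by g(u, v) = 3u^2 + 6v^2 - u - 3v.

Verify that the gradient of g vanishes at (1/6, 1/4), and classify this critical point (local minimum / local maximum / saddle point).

∇g = (6u - 1, 12v - 3); substituting (1/6, 1/4) gives ∇g = (0, 0), so (1/6, 1/4) is indeed a critical point.
The Hessian of g is constant: H = [[6, 0], [0, 12]].
det(H) = 6·12 − 0² = 72.
det(H) > 0 and tr(H) = 18 > 0, so H is positive definite and the point is a local minimum.

local minimum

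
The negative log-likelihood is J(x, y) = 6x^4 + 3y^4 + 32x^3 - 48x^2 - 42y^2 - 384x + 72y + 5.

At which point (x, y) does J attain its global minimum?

(2, -3)

J(x,y) separates as P(x) + Q(y) + 5, so its minimum is min P + min Q + 5.
P'(x) = 24(x - 2)(x + 2)(x + 4) vanishes at x ∈ {-4, -2, 2}; Q'(y) = 12(y - 2)(y - 1)(y + 3) vanishes at y ∈ {-3, 1, 2}.
Local minima of P (where P''>0): P(-4)=256, P(2)=-608. Local minima of Q: Q(-3)=-351, Q(2)=24.
So the global minimum of J is P(2) + Q(-3) + 5 = -608 − 351 + 5 = -954, attained at (2, -3).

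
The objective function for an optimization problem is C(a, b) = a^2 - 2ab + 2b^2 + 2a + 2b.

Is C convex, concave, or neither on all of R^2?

convex

C is quadratic, so its Hessian is the constant matrix H = [[2, -2], [-2, 4]].
det(H) = 4, tr(H) = 6.
det(H) > 0 and tr(H) > 0, so H is positive definite everywhere: convex.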